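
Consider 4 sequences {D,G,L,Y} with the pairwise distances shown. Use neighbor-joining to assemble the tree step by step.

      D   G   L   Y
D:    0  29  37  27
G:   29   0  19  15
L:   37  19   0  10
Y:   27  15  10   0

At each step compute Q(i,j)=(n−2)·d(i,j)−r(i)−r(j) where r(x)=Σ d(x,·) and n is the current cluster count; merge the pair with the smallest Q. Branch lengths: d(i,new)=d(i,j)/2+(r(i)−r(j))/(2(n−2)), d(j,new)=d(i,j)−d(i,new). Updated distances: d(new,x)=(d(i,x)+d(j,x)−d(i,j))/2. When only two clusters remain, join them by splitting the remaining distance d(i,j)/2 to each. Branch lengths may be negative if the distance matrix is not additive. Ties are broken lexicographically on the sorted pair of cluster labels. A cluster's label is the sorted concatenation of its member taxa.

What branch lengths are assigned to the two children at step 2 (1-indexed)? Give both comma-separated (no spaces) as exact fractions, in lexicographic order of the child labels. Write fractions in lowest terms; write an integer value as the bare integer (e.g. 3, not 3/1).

5,17/2

iteration 1: select D,G (d=29, Q=-98); attach at lengths (22, 7); label the merged cluster DG
  updated: d(DG,L)=27/2, d(DG,Y)=13/2
iteration 2: select DG,L (d=27/2, Q=-30); attach at lengths (5, 17/2); label the merged cluster DGL
  updated: d(DGL,Y)=3/2
iteration 3: select DGL,Y (d=3/2); attach at lengths (3/4, 3/4); label the merged cluster DGLY
final tree: (((D:22,G:7):5,L:17/2):3/4,Y:3/4)
total length: 44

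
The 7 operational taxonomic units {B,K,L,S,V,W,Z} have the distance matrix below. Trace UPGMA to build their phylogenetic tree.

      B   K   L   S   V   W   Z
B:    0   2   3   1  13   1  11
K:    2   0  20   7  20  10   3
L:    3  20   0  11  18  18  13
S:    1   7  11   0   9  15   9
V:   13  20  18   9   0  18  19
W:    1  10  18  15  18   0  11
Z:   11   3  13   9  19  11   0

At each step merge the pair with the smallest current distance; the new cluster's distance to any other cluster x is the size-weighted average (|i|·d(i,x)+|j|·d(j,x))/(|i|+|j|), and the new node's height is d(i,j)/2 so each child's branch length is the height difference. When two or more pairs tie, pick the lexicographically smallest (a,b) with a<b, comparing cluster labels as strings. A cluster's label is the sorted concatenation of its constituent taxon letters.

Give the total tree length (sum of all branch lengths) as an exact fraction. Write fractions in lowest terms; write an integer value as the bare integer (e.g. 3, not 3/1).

step 1: merge (B,S) at d=1; branch lengths B→1/2, S→1/2; new cluster BS
  updated: d(BS,K)=9/2, d(BS,L)=7, d(BS,V)=11, d(BS,W)=8, d(BS,Z)=10
step 2: merge (K,Z) at d=3; branch lengths K→3/2, Z→3/2; new cluster KZ
  updated: d(BS,KZ)=29/4, d(KZ,L)=33/2, d(KZ,V)=39/2, d(KZ,W)=21/2
step 3: merge (BS,L) at d=7; branch lengths BS→3, L→7/2; new cluster BLS
  updated: d(BLS,KZ)=31/3, d(BLS,V)=40/3, d(BLS,W)=34/3
step 4: merge (BLS,KZ) at d=31/3; branch lengths BLS→5/3, KZ→11/3; new cluster BKLSZ
  updated: d(BKLSZ,V)=79/5, d(BKLSZ,W)=11
step 5: merge (BKLSZ,W) at d=11; branch lengths BKLSZ→1/3, W→11/2; new cluster BKLSWZ
  updated: d(BKLSWZ,V)=97/6
step 6: merge (BKLSWZ,V) at d=97/6; branch lengths BKLSWZ→31/12, V→97/12; new cluster BKLSVWZ
final tree: (((((B:1/2,S:1/2):3,L:7/2):5/3,(K:3/2,Z:3/2):11/3):1/3,W:11/2):31/12,V:97/12)
total length: 97/3

97/3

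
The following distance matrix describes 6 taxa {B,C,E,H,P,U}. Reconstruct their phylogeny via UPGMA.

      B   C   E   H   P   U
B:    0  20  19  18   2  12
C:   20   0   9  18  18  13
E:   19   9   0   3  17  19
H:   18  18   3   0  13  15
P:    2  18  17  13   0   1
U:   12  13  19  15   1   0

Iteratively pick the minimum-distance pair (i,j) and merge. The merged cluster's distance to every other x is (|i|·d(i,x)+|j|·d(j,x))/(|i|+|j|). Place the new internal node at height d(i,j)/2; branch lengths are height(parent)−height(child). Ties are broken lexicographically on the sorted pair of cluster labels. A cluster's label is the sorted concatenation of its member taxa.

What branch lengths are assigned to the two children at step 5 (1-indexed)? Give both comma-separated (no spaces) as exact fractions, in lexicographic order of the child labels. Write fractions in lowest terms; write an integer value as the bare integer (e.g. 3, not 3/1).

89/18,61/36

iteration 1: select P,U (d=1); attach at lengths (1/2, 1/2); label the merged cluster PU
  updated: d(B,PU)=7, d(C,PU)=31/2, d(E,PU)=18, d(H,PU)=14
iteration 2: select E,H (d=3); attach at lengths (3/2, 3/2); label the merged cluster EH
  updated: d(B,EH)=37/2, d(C,EH)=27/2, d(EH,PU)=16
iteration 3: select B,PU (d=7); attach at lengths (7/2, 3); label the merged cluster BPU
  updated: d(BPU,C)=17, d(BPU,EH)=101/6
iteration 4: select C,EH (d=27/2); attach at lengths (27/4, 21/4); label the merged cluster CEH
  updated: d(BPU,CEH)=152/9
iteration 5: select BPU,CEH (d=152/9); attach at lengths (89/18, 61/36); label the merged cluster BCEHPU
final tree: ((B:7/2,(P:1/2,U:1/2):3):89/18,(C:27/4,(E:3/2,H:3/2):21/4):61/36)
total length: 1049/36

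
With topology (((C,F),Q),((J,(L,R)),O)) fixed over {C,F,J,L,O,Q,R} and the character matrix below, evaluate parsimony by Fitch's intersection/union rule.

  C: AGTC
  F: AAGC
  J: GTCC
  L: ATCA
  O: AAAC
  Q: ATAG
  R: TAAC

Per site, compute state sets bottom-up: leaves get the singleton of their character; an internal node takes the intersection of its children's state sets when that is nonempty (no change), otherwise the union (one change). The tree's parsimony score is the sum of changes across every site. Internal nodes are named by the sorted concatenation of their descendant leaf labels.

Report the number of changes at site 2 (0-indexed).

4

CF@0: {A} ∩ {A} = {A} (intersection, +0)
CFQ@0: {A} ∩ {A} = {A} (intersection, +0)
LR@0: {A} ∪ {T} = {A,T} (union, +1)
JLR@0: {G} ∪ {A,T} = {A,G,T} (union, +1)
JLOR@0: {A,G,T} ∩ {A} = {A} (intersection, +0)
CFJLOQR@0: {A} ∩ {A} = {A} (intersection, +0)
CF@1: {G} ∪ {A} = {A,G} (union, +1)
CFQ@1: {A,G} ∪ {T} = {A,G,T} (union, +1)
LR@1: {T} ∪ {A} = {A,T} (union, +1)
JLR@1: {T} ∩ {A,T} = {T} (intersection, +0)
JLOR@1: {T} ∪ {A} = {A,T} (union, +1)
CFJLOQR@1: {A,G,T} ∩ {A,T} = {A,T} (intersection, +0)
CF@2: {T} ∪ {G} = {G,T} (union, +1)
CFQ@2: {G,T} ∪ {A} = {A,G,T} (union, +1)
LR@2: {C} ∪ {A} = {A,C} (union, +1)
JLR@2: {C} ∩ {A,C} = {C} (intersection, +0)
JLOR@2: {C} ∪ {A} = {A,C} (union, +1)
CFJLOQR@2: {A,G,T} ∩ {A,C} = {A} (intersection, +0)
CF@3: {C} ∩ {C} = {C} (intersection, +0)
CFQ@3: {C} ∪ {G} = {C,G} (union, +1)
LR@3: {A} ∪ {C} = {A,C} (union, +1)
JLR@3: {C} ∩ {A,C} = {C} (intersection, +0)
JLOR@3: {C} ∩ {C} = {C} (intersection, +0)
CFJLOQR@3: {C,G} ∩ {C} = {C} (intersection, +0)
per-site changes: [2, 4, 4, 2]; total = 12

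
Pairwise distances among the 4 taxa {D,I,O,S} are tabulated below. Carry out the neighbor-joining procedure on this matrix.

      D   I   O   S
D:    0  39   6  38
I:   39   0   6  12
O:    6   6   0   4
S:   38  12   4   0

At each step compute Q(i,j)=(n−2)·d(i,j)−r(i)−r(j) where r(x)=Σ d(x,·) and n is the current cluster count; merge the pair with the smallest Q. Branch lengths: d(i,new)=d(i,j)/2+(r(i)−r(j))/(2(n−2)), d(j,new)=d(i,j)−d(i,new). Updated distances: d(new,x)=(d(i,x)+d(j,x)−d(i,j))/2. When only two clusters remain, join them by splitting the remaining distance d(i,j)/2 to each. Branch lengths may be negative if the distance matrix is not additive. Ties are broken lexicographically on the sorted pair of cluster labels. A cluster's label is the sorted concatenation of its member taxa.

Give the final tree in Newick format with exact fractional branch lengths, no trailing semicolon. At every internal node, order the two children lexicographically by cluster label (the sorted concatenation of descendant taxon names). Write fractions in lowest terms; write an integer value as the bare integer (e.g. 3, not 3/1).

step 1: merge (D,O) at d=6, Q=-87; branch lengths D→79/4, O→-55/4; new cluster DO
  updated: d(DO,I)=39/2, d(DO,S)=18
step 2: merge (DO,I) at d=39/2, Q=-99/2; branch lengths DO→51/4, I→27/4; new cluster DIO
  updated: d(DIO,S)=21/4
step 3: merge (DIO,S) at d=21/4; branch lengths DIO→21/8, S→21/8; new cluster DIOS
final tree: (((D:79/4,O:-55/4):51/4,I:27/4):21/8,S:21/8)
total length: 123/4

(((D:79/4,O:-55/4):51/4,I:27/4):21/8,S:21/8)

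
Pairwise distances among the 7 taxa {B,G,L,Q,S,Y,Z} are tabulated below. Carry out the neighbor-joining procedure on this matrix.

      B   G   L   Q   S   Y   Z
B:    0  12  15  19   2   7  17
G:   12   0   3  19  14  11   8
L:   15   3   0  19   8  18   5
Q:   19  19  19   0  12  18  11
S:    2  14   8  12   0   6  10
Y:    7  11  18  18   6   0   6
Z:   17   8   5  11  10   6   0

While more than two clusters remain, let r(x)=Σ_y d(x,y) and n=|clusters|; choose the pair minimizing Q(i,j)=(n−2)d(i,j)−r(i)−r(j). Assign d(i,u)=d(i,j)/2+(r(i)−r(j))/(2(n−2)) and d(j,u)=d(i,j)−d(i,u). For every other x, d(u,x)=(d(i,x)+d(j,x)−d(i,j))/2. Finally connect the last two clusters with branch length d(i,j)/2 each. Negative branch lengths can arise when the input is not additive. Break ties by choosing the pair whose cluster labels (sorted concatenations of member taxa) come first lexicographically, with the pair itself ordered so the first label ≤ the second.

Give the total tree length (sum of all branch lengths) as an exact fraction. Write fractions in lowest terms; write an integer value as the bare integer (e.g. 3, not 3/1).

981/32

1. join G+L (d=3, Q=-120) ⇒ GL; edges |G|=7/5, |L|=8/5
  updated: d(B,GL)=12, d(GL,Q)=35/2, d(GL,S)=19/2, d(GL,Y)=13, d(GL,Z)=5
2. join B+S (d=2, Q=-177/2) ⇒ BS; edges |B|=51/16, |S|=-19/16
  updated: d(BS,GL)=39/4, d(BS,Q)=29/2, d(BS,Y)=11/2, d(BS,Z)=25/2
3. join BS+Y (d=11/2, Q=-273/4) ⇒ BSY; edges |BS|=65/24, |Y|=67/24
  updated: d(BSY,GL)=69/8, d(BSY,Q)=27/2, d(BSY,Z)=13/2
4. join BSY+Q (d=27/2, Q=-349/8) ⇒ BQSY; edges |BSY|=109/32, |Q|=323/32
  updated: d(BQSY,GL)=101/16, d(BQSY,Z)=2
5. join BQSY+GL (d=101/16, Q=-213/16) ⇒ BGLQSY; edges |BQSY|=53/32, |GL|=149/32
  updated: d(BGLQSY,Z)=11/32
6. join BGLQSY+Z (d=11/32) ⇒ BGLQSYZ; edges |BGLQSY|=11/64, |Z|=11/64
final tree: (((((B:51/16,S:-19/16):65/24,Y:67/24):109/32,Q:323/32):53/32,(G:7/5,L:8/5):149/32):11/64,Z:11/64)
total length: 981/32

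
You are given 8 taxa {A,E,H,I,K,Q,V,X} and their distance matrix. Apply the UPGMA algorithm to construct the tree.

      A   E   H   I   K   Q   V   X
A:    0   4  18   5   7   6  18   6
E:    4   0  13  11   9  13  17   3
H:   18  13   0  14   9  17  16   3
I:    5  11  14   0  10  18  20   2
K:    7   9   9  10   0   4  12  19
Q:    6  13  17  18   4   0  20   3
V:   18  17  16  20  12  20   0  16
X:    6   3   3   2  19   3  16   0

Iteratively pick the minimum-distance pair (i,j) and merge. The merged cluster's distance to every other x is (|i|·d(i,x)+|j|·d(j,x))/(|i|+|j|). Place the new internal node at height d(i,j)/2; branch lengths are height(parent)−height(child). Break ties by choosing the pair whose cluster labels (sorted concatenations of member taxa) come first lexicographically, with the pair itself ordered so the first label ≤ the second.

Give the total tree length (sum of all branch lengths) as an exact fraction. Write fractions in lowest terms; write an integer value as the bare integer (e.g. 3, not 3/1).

1757/48

iteration 1: select I,X (d=2); attach at lengths (1, 1); label the merged cluster IX
  updated: d(A,IX)=11/2, d(E,IX)=7, d(H,IX)=17/2, d(IX,K)=29/2, d(IX,Q)=21/2, d(IX,V)=18
iteration 2: select A,E (d=4); attach at lengths (2, 2); label the merged cluster AE
  updated: d(AE,H)=31/2, d(AE,IX)=25/4, d(AE,K)=8, d(AE,Q)=19/2, d(AE,V)=35/2
iteration 3: select K,Q (d=4); attach at lengths (2, 2); label the merged cluster KQ
  updated: d(AE,KQ)=35/4, d(H,KQ)=13, d(IX,KQ)=25/2, d(KQ,V)=16
iteration 4: select AE,IX (d=25/4); attach at lengths (9/8, 17/8); label the merged cluster AEIX
  updated: d(AEIX,H)=12, d(AEIX,KQ)=85/8, d(AEIX,V)=71/4
iteration 5: select AEIX,KQ (d=85/8); attach at lengths (35/16, 53/16); label the merged cluster AEIKQX
  updated: d(AEIKQX,H)=37/3, d(AEIKQX,V)=103/6
iteration 6: select AEIKQX,H (d=37/3); attach at lengths (41/48, 37/6); label the merged cluster AEHIKQX
  updated: d(AEHIKQX,V)=17
iteration 7: select AEHIKQX,V (d=17); attach at lengths (7/3, 17/2); label the merged cluster AEHIKQVX
final tree: (((((A:2,E:2):9/8,(I:1,X:1):17/8):35/16,(K:2,Q:2):53/16):41/48,H:37/6):7/3,V:17/2)
total length: 1757/48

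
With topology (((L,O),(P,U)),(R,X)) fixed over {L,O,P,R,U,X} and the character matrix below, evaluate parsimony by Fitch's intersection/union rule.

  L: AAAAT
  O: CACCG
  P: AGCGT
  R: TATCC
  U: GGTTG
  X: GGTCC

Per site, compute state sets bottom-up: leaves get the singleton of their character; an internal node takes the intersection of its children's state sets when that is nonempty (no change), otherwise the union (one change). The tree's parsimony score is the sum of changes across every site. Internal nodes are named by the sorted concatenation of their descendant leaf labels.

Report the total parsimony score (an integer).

[col 0] LO: children L:{A}, O:{C} ∪→ {A,C}; cost 1
[col 0] PU: children P:{A}, U:{G} ∪→ {A,G}; cost 1
[col 0] LOPU: children LO:{A,C}, PU:{A,G} ∩→ {A}; cost 0
[col 0] RX: children R:{T}, X:{G} ∪→ {G,T}; cost 1
[col 0] LOPRUX: children LOPU:{A}, RX:{G,T} ∪→ {A,G,T}; cost 1
[col 1] LO: children L:{A}, O:{A} ∩→ {A}; cost 0
[col 1] PU: children P:{G}, U:{G} ∩→ {G}; cost 0
[col 1] LOPU: children LO:{A}, PU:{G} ∪→ {A,G}; cost 1
[col 1] RX: children R:{A}, X:{G} ∪→ {A,G}; cost 1
[col 1] LOPRUX: children LOPU:{A,G}, RX:{A,G} ∩→ {A,G}; cost 0
[col 2] LO: children L:{A}, O:{C} ∪→ {A,C}; cost 1
[col 2] PU: children P:{C}, U:{T} ∪→ {C,T}; cost 1
[col 2] LOPU: children LO:{A,C}, PU:{C,T} ∩→ {C}; cost 0
[col 2] RX: children R:{T}, X:{T} ∩→ {T}; cost 0
[col 2] LOPRUX: children LOPU:{C}, RX:{T} ∪→ {C,T}; cost 1
[col 3] LO: children L:{A}, O:{C} ∪→ {A,C}; cost 1
[col 3] PU: children P:{G}, U:{T} ∪→ {G,T}; cost 1
[col 3] LOPU: children LO:{A,C}, PU:{G,T} ∪→ {A,C,G,T}; cost 1
[col 3] RX: children R:{C}, X:{C} ∩→ {C}; cost 0
[col 3] LOPRUX: children LOPU:{A,C,G,T}, RX:{C} ∩→ {C}; cost 0
[col 4] LO: children L:{T}, O:{G} ∪→ {G,T}; cost 1
[col 4] PU: children P:{T}, U:{G} ∪→ {G,T}; cost 1
[col 4] LOPU: children LO:{G,T}, PU:{G,T} ∩→ {G,T}; cost 0
[col 4] RX: children R:{C}, X:{C} ∩→ {C}; cost 0
[col 4] LOPRUX: children LOPU:{G,T}, RX:{C} ∪→ {C,G,T}; cost 1
per-site changes: [4, 2, 3, 3, 3]; total = 15

15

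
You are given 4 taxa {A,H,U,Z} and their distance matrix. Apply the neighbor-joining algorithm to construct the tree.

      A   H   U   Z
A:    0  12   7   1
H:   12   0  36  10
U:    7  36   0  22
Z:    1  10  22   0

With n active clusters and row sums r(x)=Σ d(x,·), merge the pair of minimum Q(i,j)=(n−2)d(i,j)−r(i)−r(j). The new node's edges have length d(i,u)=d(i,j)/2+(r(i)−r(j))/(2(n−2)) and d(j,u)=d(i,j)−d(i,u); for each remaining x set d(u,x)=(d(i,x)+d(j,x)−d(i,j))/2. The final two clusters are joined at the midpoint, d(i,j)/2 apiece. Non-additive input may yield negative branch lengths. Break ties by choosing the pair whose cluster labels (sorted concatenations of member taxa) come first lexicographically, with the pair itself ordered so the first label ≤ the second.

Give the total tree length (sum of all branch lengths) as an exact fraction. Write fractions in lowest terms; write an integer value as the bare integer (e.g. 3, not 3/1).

105/4

1. join A+U (d=7, Q=-71) ⇒ AU; edges |A|=-31/4, |U|=59/4
  updated: d(AU,H)=41/2, d(AU,Z)=8
2. join AU+H (d=41/2, Q=-77/2) ⇒ AHU; edges |AU|=37/4, |H|=45/4
  updated: d(AHU,Z)=-5/4
3. join AHU+Z (d=-5/4) ⇒ AHUZ; edges |AHU|=-5/8, |Z|=-5/8
final tree: (((A:-31/4,U:59/4):37/4,H:45/4):-5/8,Z:-5/8)
total length: 105/4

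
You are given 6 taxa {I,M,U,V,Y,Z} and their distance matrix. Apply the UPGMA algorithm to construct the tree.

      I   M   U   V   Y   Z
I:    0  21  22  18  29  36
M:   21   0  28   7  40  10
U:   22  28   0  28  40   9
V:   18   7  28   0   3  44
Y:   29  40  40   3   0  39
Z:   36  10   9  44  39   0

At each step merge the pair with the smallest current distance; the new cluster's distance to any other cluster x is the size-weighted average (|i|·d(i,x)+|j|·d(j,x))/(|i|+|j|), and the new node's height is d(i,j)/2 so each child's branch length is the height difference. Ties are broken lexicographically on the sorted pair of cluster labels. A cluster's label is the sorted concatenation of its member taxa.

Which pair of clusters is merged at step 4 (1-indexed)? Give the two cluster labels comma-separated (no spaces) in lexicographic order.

I,VY

1. join V+Y (d=3) ⇒ VY; edges |V|=3/2, |Y|=3/2
  updated: d(I,VY)=47/2, d(M,VY)=47/2, d(U,VY)=34, d(VY,Z)=83/2
2. join U+Z (d=9) ⇒ UZ; edges |U|=9/2, |Z|=9/2
  updated: d(I,UZ)=29, d(M,UZ)=19, d(UZ,VY)=151/4
3. join M+UZ (d=19) ⇒ MUZ; edges |M|=19/2, |UZ|=5
  updated: d(I,MUZ)=79/3, d(MUZ,VY)=33
4. join I+VY (d=47/2) ⇒ IVY; edges |I|=47/4, |VY|=41/4
  updated: d(IVY,MUZ)=277/9
5. join IVY+MUZ (d=277/9) ⇒ IMUVYZ; edges |IVY|=131/36, |MUZ|=53/9
final tree: ((I:47/4,(V:3/2,Y:3/2):41/4):131/36,(M:19/2,(U:9/2,Z:9/2):5):53/9)
total length: 2089/36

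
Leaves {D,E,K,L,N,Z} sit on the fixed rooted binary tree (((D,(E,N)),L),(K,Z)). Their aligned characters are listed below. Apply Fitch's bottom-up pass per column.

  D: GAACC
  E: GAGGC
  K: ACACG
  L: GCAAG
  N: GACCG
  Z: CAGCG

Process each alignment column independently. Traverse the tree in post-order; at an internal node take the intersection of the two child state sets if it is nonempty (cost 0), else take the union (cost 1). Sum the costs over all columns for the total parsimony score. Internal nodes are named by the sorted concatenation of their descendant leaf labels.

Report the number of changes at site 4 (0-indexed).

EN@0: {G} ∩ {G} = {G} (intersection, +0)
DEN@0: {G} ∩ {G} = {G} (intersection, +0)
DELN@0: {G} ∩ {G} = {G} (intersection, +0)
KZ@0: {A} ∪ {C} = {A,C} (union, +1)
DEKLNZ@0: {G} ∪ {A,C} = {A,C,G} (union, +1)
EN@1: {A} ∩ {A} = {A} (intersection, +0)
DEN@1: {A} ∩ {A} = {A} (intersection, +0)
DELN@1: {A} ∪ {C} = {A,C} (union, +1)
KZ@1: {C} ∪ {A} = {A,C} (union, +1)
DEKLNZ@1: {A,C} ∩ {A,C} = {A,C} (intersection, +0)
EN@2: {G} ∪ {C} = {C,G} (union, +1)
DEN@2: {A} ∪ {C,G} = {A,C,G} (union, +1)
DELN@2: {A,C,G} ∩ {A} = {A} (intersection, +0)
KZ@2: {A} ∪ {G} = {A,G} (union, +1)
DEKLNZ@2: {A} ∩ {A,G} = {A} (intersection, +0)
EN@3: {G} ∪ {C} = {C,G} (union, +1)
DEN@3: {C} ∩ {C,G} = {C} (intersection, +0)
DELN@3: {C} ∪ {A} = {A,C} (union, +1)
KZ@3: {C} ∩ {C} = {C} (intersection, +0)
DEKLNZ@3: {A,C} ∩ {C} = {C} (intersection, +0)
EN@4: {C} ∪ {G} = {C,G} (union, +1)
DEN@4: {C} ∩ {C,G} = {C} (intersection, +0)
DELN@4: {C} ∪ {G} = {C,G} (union, +1)
KZ@4: {G} ∩ {G} = {G} (intersection, +0)
DEKLNZ@4: {C,G} ∩ {G} = {G} (intersection, +0)
per-site changes: [2, 2, 3, 2, 2]; total = 11

2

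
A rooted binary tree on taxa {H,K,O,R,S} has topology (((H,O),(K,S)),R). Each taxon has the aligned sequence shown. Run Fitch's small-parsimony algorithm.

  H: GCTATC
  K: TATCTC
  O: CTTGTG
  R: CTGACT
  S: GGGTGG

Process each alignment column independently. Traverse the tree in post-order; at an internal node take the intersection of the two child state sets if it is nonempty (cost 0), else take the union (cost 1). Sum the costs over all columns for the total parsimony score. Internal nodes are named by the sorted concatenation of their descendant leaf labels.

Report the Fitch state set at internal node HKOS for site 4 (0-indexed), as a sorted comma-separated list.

HO@0: {G} ∪ {C} = {C,G} (union, +1)
KS@0: {T} ∪ {G} = {G,T} (union, +1)
HKOS@0: {C,G} ∩ {G,T} = {G} (intersection, +0)
HKORS@0: {G} ∪ {C} = {C,G} (union, +1)
HO@1: {C} ∪ {T} = {C,T} (union, +1)
KS@1: {A} ∪ {G} = {A,G} (union, +1)
HKOS@1: {C,T} ∪ {A,G} = {A,C,G,T} (union, +1)
HKORS@1: {A,C,G,T} ∩ {T} = {T} (intersection, +0)
HO@2: {T} ∩ {T} = {T} (intersection, +0)
KS@2: {T} ∪ {G} = {G,T} (union, +1)
HKOS@2: {T} ∩ {G,T} = {T} (intersection, +0)
HKORS@2: {T} ∪ {G} = {G,T} (union, +1)
HO@3: {A} ∪ {G} = {A,G} (union, +1)
KS@3: {C} ∪ {T} = {C,T} (union, +1)
HKOS@3: {A,G} ∪ {C,T} = {A,C,G,T} (union, +1)
HKORS@3: {A,C,G,T} ∩ {A} = {A} (intersection, +0)
HO@4: {T} ∩ {T} = {T} (intersection, +0)
KS@4: {T} ∪ {G} = {G,T} (union, +1)
HKOS@4: {T} ∩ {G,T} = {T} (intersection, +0)
HKORS@4: {T} ∪ {C} = {C,T} (union, +1)
HO@5: {C} ∪ {G} = {C,G} (union, +1)
KS@5: {C} ∪ {G} = {C,G} (union, +1)
HKOS@5: {C,G} ∩ {C,G} = {C,G} (intersection, +0)
HKORS@5: {C,G} ∪ {T} = {C,G,T} (union, +1)
per-site changes: [3, 3, 2, 3, 2, 3]; total = 16

T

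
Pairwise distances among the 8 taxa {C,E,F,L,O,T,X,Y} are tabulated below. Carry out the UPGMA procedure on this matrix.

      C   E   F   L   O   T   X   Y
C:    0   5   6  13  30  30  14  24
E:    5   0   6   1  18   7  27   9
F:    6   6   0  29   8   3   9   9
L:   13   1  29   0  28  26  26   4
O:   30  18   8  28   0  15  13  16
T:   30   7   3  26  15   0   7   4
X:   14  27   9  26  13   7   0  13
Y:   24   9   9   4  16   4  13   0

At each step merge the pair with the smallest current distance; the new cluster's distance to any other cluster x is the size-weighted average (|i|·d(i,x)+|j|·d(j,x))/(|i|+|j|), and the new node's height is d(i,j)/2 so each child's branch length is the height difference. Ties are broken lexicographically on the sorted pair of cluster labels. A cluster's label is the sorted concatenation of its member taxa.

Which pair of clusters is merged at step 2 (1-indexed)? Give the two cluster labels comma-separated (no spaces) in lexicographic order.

F,T

iteration 1: select E,L (d=1); attach at lengths (1/2, 1/2); label the merged cluster EL
  updated: d(C,EL)=9, d(EL,F)=35/2, d(EL,O)=23, d(EL,T)=33/2, d(EL,X)=53/2, d(EL,Y)=13/2
iteration 2: select F,T (d=3); attach at lengths (3/2, 3/2); label the merged cluster FT
  updated: d(C,FT)=18, d(EL,FT)=17, d(FT,O)=23/2, d(FT,X)=8, d(FT,Y)=13/2
iteration 3: select EL,Y (d=13/2); attach at lengths (11/4, 13/4); label the merged cluster ELY
  updated: d(C,ELY)=14, d(ELY,FT)=27/2, d(ELY,O)=62/3, d(ELY,X)=22
iteration 4: select FT,X (d=8); attach at lengths (5/2, 4); label the merged cluster FTX
  updated: d(C,FTX)=50/3, d(ELY,FTX)=49/3, d(FTX,O)=12
iteration 5: select FTX,O (d=12); attach at lengths (2, 6); label the merged cluster FOTX
  updated: d(C,FOTX)=20, d(ELY,FOTX)=209/12
iteration 6: select C,ELY (d=14); attach at lengths (7, 15/4); label the merged cluster CELY
  updated: d(CELY,FOTX)=289/16
iteration 7: select CELY,FOTX (d=289/16); attach at lengths (65/32, 97/32); label the merged cluster CEFLOTXY
final tree: ((C:7,((E:1/2,L:1/2):11/4,Y:13/4):15/4):65/32,(((F:3/2,T:3/2):5/2,X:4):2,O:6):97/32)
total length: 645/16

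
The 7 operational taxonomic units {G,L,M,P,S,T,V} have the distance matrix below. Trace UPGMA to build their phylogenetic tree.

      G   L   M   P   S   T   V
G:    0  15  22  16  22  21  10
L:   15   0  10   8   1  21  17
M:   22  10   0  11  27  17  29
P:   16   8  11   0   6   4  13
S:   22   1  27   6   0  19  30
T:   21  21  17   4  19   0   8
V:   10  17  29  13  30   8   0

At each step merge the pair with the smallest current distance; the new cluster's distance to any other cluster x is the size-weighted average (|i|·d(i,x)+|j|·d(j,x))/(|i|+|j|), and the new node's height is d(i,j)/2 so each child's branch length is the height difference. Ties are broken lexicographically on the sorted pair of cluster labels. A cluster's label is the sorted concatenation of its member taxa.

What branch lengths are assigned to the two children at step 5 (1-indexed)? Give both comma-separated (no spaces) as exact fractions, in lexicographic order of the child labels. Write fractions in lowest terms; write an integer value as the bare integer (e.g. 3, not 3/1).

11/8,65/8

step 1: merge (L,S) at d=1; branch lengths L→1/2, S→1/2; new cluster LS
  updated: d(G,LS)=37/2, d(LS,M)=37/2, d(LS,P)=7, d(LS,T)=20, d(LS,V)=47/2
step 2: merge (P,T) at d=4; branch lengths P→2, T→2; new cluster PT
  updated: d(G,PT)=37/2, d(LS,PT)=27/2, d(M,PT)=14, d(PT,V)=21/2
step 3: merge (G,V) at d=10; branch lengths G→5, V→5; new cluster GV
  updated: d(GV,LS)=21, d(GV,M)=51/2, d(GV,PT)=29/2
step 4: merge (LS,PT) at d=27/2; branch lengths LS→25/4, PT→19/4; new cluster LPST
  updated: d(GV,LPST)=71/4, d(LPST,M)=65/4
step 5: merge (LPST,M) at d=65/4; branch lengths LPST→11/8, M→65/8; new cluster LMPST
  updated: d(GV,LMPST)=193/10
step 6: merge (GV,LMPST) at d=193/10; branch lengths GV→93/20, LMPST→61/40; new cluster GLMPSTV
final tree: ((G:5,V:5):93/20,(((L:1/2,S:1/2):25/4,(P:2,T:2):19/4):11/8,M:65/8):61/40)
total length: 1667/40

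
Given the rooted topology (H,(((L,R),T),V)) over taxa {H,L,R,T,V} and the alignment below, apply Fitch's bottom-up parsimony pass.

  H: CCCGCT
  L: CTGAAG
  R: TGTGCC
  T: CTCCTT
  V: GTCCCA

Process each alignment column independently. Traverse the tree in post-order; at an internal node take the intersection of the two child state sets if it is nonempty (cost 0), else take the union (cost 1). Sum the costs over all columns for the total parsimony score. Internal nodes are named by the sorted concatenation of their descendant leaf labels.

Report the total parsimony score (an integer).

site 0, node LR: L={C} ∪ R={T} → {C,T} (+1)
site 0, node LRT: LR={C,T} ∩ T={C} → {C} (+0)
site 0, node LRTV: LRT={C} ∪ V={G} → {C,G} (+1)
site 0, node HLRTV: H={C} ∩ LRTV={C,G} → {C} (+0)
site 1, node LR: L={T} ∪ R={G} → {G,T} (+1)
site 1, node LRT: LR={G,T} ∩ T={T} → {T} (+0)
site 1, node LRTV: LRT={T} ∩ V={T} → {T} (+0)
site 1, node HLRTV: H={C} ∪ LRTV={T} → {C,T} (+1)
site 2, node LR: L={G} ∪ R={T} → {G,T} (+1)
site 2, node LRT: LR={G,T} ∪ T={C} → {C,G,T} (+1)
site 2, node LRTV: LRT={C,G,T} ∩ V={C} → {C} (+0)
site 2, node HLRTV: H={C} ∩ LRTV={C} → {C} (+0)
site 3, node LR: L={A} ∪ R={G} → {A,G} (+1)
site 3, node LRT: LR={A,G} ∪ T={C} → {A,C,G} (+1)
site 3, node LRTV: LRT={A,C,G} ∩ V={C} → {C} (+0)
site 3, node HLRTV: H={G} ∪ LRTV={C} → {C,G} (+1)
site 4, node LR: L={A} ∪ R={C} → {A,C} (+1)
site 4, node LRT: LR={A,C} ∪ T={T} → {A,C,T} (+1)
site 4, node LRTV: LRT={A,C,T} ∩ V={C} → {C} (+0)
site 4, node HLRTV: H={C} ∩ LRTV={C} → {C} (+0)
site 5, node LR: L={G} ∪ R={C} → {C,G} (+1)
site 5, node LRT: LR={C,G} ∪ T={T} → {C,G,T} (+1)
site 5, node LRTV: LRT={C,G,T} ∪ V={A} → {A,C,G,T} (+1)
site 5, node HLRTV: H={T} ∩ LRTV={A,C,G,T} → {T} (+0)
per-site changes: [2, 2, 2, 3, 2, 3]; total = 14

14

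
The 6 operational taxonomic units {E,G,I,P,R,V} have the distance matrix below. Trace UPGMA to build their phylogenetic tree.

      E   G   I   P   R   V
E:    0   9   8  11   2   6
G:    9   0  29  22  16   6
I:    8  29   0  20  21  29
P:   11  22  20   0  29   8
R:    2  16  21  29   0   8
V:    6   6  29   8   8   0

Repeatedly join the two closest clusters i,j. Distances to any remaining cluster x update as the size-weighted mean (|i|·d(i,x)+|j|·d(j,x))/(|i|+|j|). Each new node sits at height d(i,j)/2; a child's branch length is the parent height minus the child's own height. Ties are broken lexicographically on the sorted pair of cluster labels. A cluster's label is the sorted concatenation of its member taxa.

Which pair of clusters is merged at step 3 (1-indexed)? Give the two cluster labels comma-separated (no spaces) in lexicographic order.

ER,GV

1. join E+R (d=2) ⇒ ER; edges |E|=1, |R|=1
  updated: d(ER,G)=25/2, d(ER,I)=29/2, d(ER,P)=20, d(ER,V)=7
2. join G+V (d=6) ⇒ GV; edges |G|=3, |V|=3
  updated: d(ER,GV)=39/4, d(GV,I)=29, d(GV,P)=15
3. join ER+GV (d=39/4) ⇒ EGRV; edges |ER|=31/8, |GV|=15/8
  updated: d(EGRV,I)=87/4, d(EGRV,P)=35/2
4. join EGRV+P (d=35/2) ⇒ EGPRV; edges |EGRV|=31/8, |P|=35/4
  updated: d(EGPRV,I)=107/5
5. join EGPRV+I (d=107/5) ⇒ EGIPRV; edges |EGPRV|=39/20, |I|=107/10
final tree: ((((E:1,R:1):31/8,(G:3,V:3):15/8):31/8,P:35/4):39/20,I:107/10)
total length: 1561/40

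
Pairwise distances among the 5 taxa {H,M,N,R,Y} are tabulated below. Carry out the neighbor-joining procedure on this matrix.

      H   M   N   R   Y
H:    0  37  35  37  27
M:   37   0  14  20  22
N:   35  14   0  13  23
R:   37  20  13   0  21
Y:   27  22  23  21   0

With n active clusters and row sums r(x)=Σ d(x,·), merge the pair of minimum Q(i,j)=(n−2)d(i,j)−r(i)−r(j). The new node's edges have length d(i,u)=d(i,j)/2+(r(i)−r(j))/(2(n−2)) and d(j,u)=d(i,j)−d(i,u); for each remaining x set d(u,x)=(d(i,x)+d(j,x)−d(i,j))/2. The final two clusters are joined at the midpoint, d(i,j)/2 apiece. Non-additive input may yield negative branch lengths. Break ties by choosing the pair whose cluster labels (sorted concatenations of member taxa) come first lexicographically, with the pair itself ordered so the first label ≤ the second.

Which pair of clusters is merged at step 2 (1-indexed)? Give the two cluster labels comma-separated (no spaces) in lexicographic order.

1. join H+Y (d=27, Q=-148) ⇒ HY; edges |H|=62/3, |Y|=19/3
  updated: d(HY,M)=16, d(HY,N)=31/2, d(HY,R)=31/2
2. join HY+M (d=16, Q=-65) ⇒ HMY; edges |HY|=29/4, |M|=35/4
  updated: d(HMY,N)=27/4, d(HMY,R)=39/4
3. join HMY+N (d=27/4, Q=-59/2) ⇒ HMNY; edges |HMY|=7/4, |N|=5
  updated: d(HMNY,R)=8
4. join HMNY+R (d=8) ⇒ HMNRY; edges |HMNY|=4, |R|=4
final tree: ((((H:62/3,Y:19/3):29/4,M:35/4):7/4,N:5):4,R:4)
total length: 231/4

HY,M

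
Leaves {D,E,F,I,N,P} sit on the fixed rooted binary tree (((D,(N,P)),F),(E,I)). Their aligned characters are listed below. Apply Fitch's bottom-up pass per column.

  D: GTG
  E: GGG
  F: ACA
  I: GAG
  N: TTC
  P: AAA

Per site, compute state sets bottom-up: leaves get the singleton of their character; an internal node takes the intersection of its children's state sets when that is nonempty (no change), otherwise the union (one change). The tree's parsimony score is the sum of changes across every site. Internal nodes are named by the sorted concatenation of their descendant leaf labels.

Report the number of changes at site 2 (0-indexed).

3

NP@0: {T} ∪ {A} = {A,T} (union, +1)
DNP@0: {G} ∪ {A,T} = {A,G,T} (union, +1)
DFNP@0: {A,G,T} ∩ {A} = {A} (intersection, +0)
EI@0: {G} ∩ {G} = {G} (intersection, +0)
DEFINP@0: {A} ∪ {G} = {A,G} (union, +1)
NP@1: {T} ∪ {A} = {A,T} (union, +1)
DNP@1: {T} ∩ {A,T} = {T} (intersection, +0)
DFNP@1: {T} ∪ {C} = {C,T} (union, +1)
EI@1: {G} ∪ {A} = {A,G} (union, +1)
DEFINP@1: {C,T} ∪ {A,G} = {A,C,G,T} (union, +1)
NP@2: {C} ∪ {A} = {A,C} (union, +1)
DNP@2: {G} ∪ {A,C} = {A,C,G} (union, +1)
DFNP@2: {A,C,G} ∩ {A} = {A} (intersection, +0)
EI@2: {G} ∩ {G} = {G} (intersection, +0)
DEFINP@2: {A} ∪ {G} = {A,G} (union, +1)
per-site changes: [3, 4, 3]; total = 10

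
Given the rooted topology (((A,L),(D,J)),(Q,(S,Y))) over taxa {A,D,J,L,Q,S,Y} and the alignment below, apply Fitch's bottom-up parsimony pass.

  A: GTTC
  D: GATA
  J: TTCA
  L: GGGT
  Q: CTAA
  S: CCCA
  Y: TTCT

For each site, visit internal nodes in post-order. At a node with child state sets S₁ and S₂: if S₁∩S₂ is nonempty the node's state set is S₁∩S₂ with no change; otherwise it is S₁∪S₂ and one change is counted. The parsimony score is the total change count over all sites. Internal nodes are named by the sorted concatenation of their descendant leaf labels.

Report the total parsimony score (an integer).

[col 0] AL: children A:{G}, L:{G} ∩→ {G}; cost 0
[col 0] DJ: children D:{G}, J:{T} ∪→ {G,T}; cost 1
[col 0] ADJL: children AL:{G}, DJ:{G,T} ∩→ {G}; cost 0
[col 0] SY: children S:{C}, Y:{T} ∪→ {C,T}; cost 1
[col 0] QSY: children Q:{C}, SY:{C,T} ∩→ {C}; cost 0
[col 0] ADJLQSY: children ADJL:{G}, QSY:{C} ∪→ {C,G}; cost 1
[col 1] AL: children A:{T}, L:{G} ∪→ {G,T}; cost 1
[col 1] DJ: children D:{A}, J:{T} ∪→ {A,T}; cost 1
[col 1] ADJL: children AL:{G,T}, DJ:{A,T} ∩→ {T}; cost 0
[col 1] SY: children S:{C}, Y:{T} ∪→ {C,T}; cost 1
[col 1] QSY: children Q:{T}, SY:{C,T} ∩→ {T}; cost 0
[col 1] ADJLQSY: children ADJL:{T}, QSY:{T} ∩→ {T}; cost 0
[col 2] AL: children A:{T}, L:{G} ∪→ {G,T}; cost 1
[col 2] DJ: children D:{T}, J:{C} ∪→ {C,T}; cost 1
[col 2] ADJL: children AL:{G,T}, DJ:{C,T} ∩→ {T}; cost 0
[col 2] SY: children S:{C}, Y:{C} ∩→ {C}; cost 0
[col 2] QSY: children Q:{A}, SY:{C} ∪→ {A,C}; cost 1
[col 2] ADJLQSY: children ADJL:{T}, QSY:{A,C} ∪→ {A,C,T}; cost 1
[col 3] AL: children A:{C}, L:{T} ∪→ {C,T}; cost 1
[col 3] DJ: children D:{A}, J:{A} ∩→ {A}; cost 0
[col 3] ADJL: children AL:{C,T}, DJ:{A} ∪→ {A,C,T}; cost 1
[col 3] SY: children S:{A}, Y:{T} ∪→ {A,T}; cost 1
[col 3] QSY: children Q:{A}, SY:{A,T} ∩→ {A}; cost 0
[col 3] ADJLQSY: children ADJL:{A,C,T}, QSY:{A} ∩→ {A}; cost 0
per-site changes: [3, 3, 4, 3]; total = 13

13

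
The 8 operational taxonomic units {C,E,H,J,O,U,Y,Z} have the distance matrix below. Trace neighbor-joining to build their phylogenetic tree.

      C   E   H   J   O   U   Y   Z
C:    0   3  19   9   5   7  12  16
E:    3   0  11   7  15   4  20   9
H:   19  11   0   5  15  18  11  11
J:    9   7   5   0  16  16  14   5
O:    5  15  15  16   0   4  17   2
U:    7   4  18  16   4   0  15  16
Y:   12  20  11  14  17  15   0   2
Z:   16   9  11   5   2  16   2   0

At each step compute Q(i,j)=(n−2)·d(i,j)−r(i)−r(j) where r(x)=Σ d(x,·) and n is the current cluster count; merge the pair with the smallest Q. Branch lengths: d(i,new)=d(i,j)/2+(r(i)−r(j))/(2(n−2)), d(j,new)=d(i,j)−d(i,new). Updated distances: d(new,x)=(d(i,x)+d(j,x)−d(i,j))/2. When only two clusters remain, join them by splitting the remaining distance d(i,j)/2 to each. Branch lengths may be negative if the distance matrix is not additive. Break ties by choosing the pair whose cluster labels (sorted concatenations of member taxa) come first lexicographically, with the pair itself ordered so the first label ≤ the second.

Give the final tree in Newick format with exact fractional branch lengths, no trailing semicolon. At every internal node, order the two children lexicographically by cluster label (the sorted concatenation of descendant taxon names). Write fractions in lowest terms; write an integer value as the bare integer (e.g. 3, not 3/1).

iteration 1: select Y,Z (d=2, Q=-140); attach at lengths (7/2, -3/2); label the merged cluster YZ
  updated: d(C,YZ)=13, d(E,YZ)=27/2, d(H,YZ)=10, d(J,YZ)=17/2, d(O,YZ)=17/2, d(U,YZ)=29/2
iteration 2: select H,J (d=5, Q=-229/2); attach at lengths (83/20, 17/20); label the merged cluster HJ
  updated: d(C,HJ)=23/2, d(E,HJ)=13/2, d(HJ,O)=13, d(HJ,U)=29/2, d(HJ,YZ)=27/4
iteration 3: select HJ,YZ (d=27/4, Q=-163/2); attach at lengths (23/8, 31/8); label the merged cluster HJYZ
  updated: d(C,HJYZ)=71/8, d(E,HJYZ)=53/8, d(HJYZ,O)=59/8, d(HJYZ,U)=89/8
iteration 4: select O,U (d=4, Q=-91/2); attach at lengths (23/8, 9/8); label the merged cluster OU
  updated: d(C,OU)=4, d(E,OU)=15/2, d(HJYZ,OU)=29/4
iteration 5: select C,E (d=3, Q=-27); attach at lengths (19/16, 29/16); label the merged cluster CE
  updated: d(CE,HJYZ)=25/4, d(CE,OU)=17/4
iteration 6: select CE,HJYZ (d=25/4, Q=-71/4); attach at lengths (13/8, 37/8); label the merged cluster CEHJYZ
  updated: d(CEHJYZ,OU)=21/8
iteration 7: select CEHJYZ,OU (d=21/8); attach at lengths (21/16, 21/16); label the merged cluster CEHJOUYZ
final tree: (((C:19/16,E:29/16):13/8,((H:83/20,J:17/20):23/8,(Y:7/2,Z:-3/2):31/8):37/8):21/16,(O:23/8,U:9/8):21/16)
total length: 237/8

(((C:19/16,E:29/16):13/8,((H:83/20,J:17/20):23/8,(Y:7/2,Z:-3/2):31/8):37/8):21/16,(O:23/8,U:9/8):21/16)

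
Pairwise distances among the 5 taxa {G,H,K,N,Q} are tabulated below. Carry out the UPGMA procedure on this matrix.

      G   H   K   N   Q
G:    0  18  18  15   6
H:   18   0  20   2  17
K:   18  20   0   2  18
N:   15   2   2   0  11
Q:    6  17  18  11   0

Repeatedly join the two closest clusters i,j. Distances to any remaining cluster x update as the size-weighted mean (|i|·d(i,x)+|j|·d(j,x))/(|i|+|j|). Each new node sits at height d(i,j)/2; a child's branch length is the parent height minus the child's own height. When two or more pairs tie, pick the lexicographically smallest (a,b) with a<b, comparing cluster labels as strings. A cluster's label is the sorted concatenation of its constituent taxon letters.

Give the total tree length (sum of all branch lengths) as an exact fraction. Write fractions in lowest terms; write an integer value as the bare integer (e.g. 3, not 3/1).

1. join H+N (d=2) ⇒ HN; edges |H|=1, |N|=1
  updated: d(G,HN)=33/2, d(HN,K)=11, d(HN,Q)=14
2. join G+Q (d=6) ⇒ GQ; edges |G|=3, |Q|=3
  updated: d(GQ,HN)=61/4, d(GQ,K)=18
3. join HN+K (d=11) ⇒ HKN; edges |HN|=9/2, |K|=11/2
  updated: d(GQ,HKN)=97/6
4. join GQ+HKN (d=97/6) ⇒ GHKNQ; edges |GQ|=61/12, |HKN|=31/12
final tree: ((G:3,Q:3):61/12,((H:1,N:1):9/2,K:11/2):31/12)
total length: 77/3

77/3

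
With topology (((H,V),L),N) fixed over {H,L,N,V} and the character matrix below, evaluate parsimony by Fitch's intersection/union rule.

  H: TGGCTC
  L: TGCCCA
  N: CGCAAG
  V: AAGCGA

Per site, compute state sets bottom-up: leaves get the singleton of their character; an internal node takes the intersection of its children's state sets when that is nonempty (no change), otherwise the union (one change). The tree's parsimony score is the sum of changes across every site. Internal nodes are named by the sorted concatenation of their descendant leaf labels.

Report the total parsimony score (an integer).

10

HV@0: {T} ∪ {A} = {A,T} (union, +1)
HLV@0: {A,T} ∩ {T} = {T} (intersection, +0)
HLNV@0: {T} ∪ {C} = {C,T} (union, +1)
HV@1: {G} ∪ {A} = {A,G} (union, +1)
HLV@1: {A,G} ∩ {G} = {G} (intersection, +0)
HLNV@1: {G} ∩ {G} = {G} (intersection, +0)
HV@2: {G} ∩ {G} = {G} (intersection, +0)
HLV@2: {G} ∪ {C} = {C,G} (union, +1)
HLNV@2: {C,G} ∩ {C} = {C} (intersection, +0)
HV@3: {C} ∩ {C} = {C} (intersection, +0)
HLV@3: {C} ∩ {C} = {C} (intersection, +0)
HLNV@3: {C} ∪ {A} = {A,C} (union, +1)
HV@4: {T} ∪ {G} = {G,T} (union, +1)
HLV@4: {G,T} ∪ {C} = {C,G,T} (union, +1)
HLNV@4: {C,G,T} ∪ {A} = {A,C,G,T} (union, +1)
HV@5: {C} ∪ {A} = {A,C} (union, +1)
HLV@5: {A,C} ∩ {A} = {A} (intersection, +0)
HLNV@5: {A} ∪ {G} = {A,G} (union, +1)
per-site changes: [2, 1, 1, 1, 3, 2]; total = 10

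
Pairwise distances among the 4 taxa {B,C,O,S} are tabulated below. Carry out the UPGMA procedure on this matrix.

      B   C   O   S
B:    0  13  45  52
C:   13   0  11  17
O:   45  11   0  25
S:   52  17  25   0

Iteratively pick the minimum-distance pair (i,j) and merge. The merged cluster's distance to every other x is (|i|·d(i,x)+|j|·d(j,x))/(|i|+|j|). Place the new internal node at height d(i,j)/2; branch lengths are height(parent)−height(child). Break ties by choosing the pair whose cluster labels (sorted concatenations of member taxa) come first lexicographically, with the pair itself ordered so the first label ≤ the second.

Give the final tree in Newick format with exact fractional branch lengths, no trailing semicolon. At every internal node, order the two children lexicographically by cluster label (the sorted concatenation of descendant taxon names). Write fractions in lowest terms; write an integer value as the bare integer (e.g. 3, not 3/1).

step 1: merge (C,O) at d=11; branch lengths C→11/2, O→11/2; new cluster CO
  updated: d(B,CO)=29, d(CO,S)=21
step 2: merge (CO,S) at d=21; branch lengths CO→5, S→21/2; new cluster COS
  updated: d(B,COS)=110/3
step 3: merge (B,COS) at d=110/3; branch lengths B→55/3, COS→47/6; new cluster BCOS
final tree: (B:55/3,((C:11/2,O:11/2):5,S:21/2):47/6)
total length: 158/3

(B:55/3,((C:11/2,O:11/2):5,S:21/2):47/6)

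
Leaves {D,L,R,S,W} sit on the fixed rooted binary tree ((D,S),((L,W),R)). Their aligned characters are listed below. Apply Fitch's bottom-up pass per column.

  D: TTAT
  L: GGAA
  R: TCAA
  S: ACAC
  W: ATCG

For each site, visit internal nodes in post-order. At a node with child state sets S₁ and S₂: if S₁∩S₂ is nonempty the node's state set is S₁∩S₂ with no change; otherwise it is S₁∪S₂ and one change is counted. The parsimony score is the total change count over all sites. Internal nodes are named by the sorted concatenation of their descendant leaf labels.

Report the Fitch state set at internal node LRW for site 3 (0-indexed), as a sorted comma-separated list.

site 0, node DS: D={T} ∪ S={A} → {A,T} (+1)
site 0, node LW: L={G} ∪ W={A} → {A,G} (+1)
site 0, node LRW: LW={A,G} ∪ R={T} → {A,G,T} (+1)
site 0, node DLRSW: DS={A,T} ∩ LRW={A,G,T} → {A,T} (+0)
site 1, node DS: D={T} ∪ S={C} → {C,T} (+1)
site 1, node LW: L={G} ∪ W={T} → {G,T} (+1)
site 1, node LRW: LW={G,T} ∪ R={C} → {C,G,T} (+1)
site 1, node DLRSW: DS={C,T} ∩ LRW={C,G,T} → {C,T} (+0)
site 2, node DS: D={A} ∩ S={A} → {A} (+0)
site 2, node LW: L={A} ∪ W={C} → {A,C} (+1)
site 2, node LRW: LW={A,C} ∩ R={A} → {A} (+0)
site 2, node DLRSW: DS={A} ∩ LRW={A} → {A} (+0)
site 3, node DS: D={T} ∪ S={C} → {C,T} (+1)
site 3, node LW: L={A} ∪ W={G} → {A,G} (+1)
site 3, node LRW: LW={A,G} ∩ R={A} → {A} (+0)
site 3, node DLRSW: DS={C,T} ∪ LRW={A} → {A,C,T} (+1)
per-site changes: [3, 3, 1, 3]; total = 10

A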